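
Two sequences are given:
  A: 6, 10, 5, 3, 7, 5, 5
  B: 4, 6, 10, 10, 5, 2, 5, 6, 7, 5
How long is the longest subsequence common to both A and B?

5

Backtracking the LCS table gives one alignment: 6 (A1,B2) → 10 (A2,B4) → 5 (A3,B7) → 7 (A5,B9) → 5 (A7,B10).
So the longest common subsequence has length 5.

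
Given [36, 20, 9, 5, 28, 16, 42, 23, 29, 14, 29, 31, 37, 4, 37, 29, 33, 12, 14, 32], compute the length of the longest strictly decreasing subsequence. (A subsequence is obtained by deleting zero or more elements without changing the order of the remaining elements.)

One longest decreasing subsequence is 36, 20, 9, 5, 4 (positions 1,2,3,4,14), of length 5; no longer one exists.

5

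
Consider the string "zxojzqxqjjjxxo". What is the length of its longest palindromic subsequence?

Using dp[i][j] = 2 + dp[i+1][j−1] if the ends match, else max(dp[i+1][j], dp[i][j−1]):
dp[1][14] = 7. A witness is oxjjjxo at positions 3,7,9,10,11,13,14.

7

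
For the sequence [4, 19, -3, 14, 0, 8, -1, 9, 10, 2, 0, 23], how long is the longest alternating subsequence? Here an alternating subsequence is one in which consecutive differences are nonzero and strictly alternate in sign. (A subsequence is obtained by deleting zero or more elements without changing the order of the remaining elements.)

Track the best alternating length ending on an up-step vs a down-step at each position: up/down = 1/1, 2/1, 1/3, 4/3, 4/5, 6/5, 4/7, 8/5, 8/5, 8/9, 8/9, 10/1.
The maximum over both is 10; one such subsequence is 4, 19, -3, 14, 0, 8, -1, 9, 2, 23.

10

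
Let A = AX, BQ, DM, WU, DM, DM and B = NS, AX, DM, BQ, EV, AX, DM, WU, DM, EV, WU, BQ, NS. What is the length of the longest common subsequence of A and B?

5

A longest common subsequence is AX, BQ, DM, WU, DM (length 5); the LCS DP confirms no longer common subsequence exists.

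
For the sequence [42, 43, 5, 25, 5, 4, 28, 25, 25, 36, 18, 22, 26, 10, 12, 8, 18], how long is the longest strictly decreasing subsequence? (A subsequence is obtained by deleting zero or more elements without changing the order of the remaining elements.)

One longest decreasing subsequence is 42, 28, 25, 18, 10, 8 (positions 1,7,8,11,14,16), of length 6; no longer one exists.

6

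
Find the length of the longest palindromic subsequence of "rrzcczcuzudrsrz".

One longest palindromic subsequence is rrzczczrr (positions 1,2,3,5,6,7,9,12,14); it reads the same forward and backward, and the interval DP gives dp[1][15] = 9.

9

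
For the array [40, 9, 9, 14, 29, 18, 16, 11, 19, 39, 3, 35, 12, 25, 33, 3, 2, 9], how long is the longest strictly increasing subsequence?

6

One longest increasing subsequence is 9, 14, 18, 19, 25, 33 (positions 2,4,6,9,14,15), of length 6; no longer one exists.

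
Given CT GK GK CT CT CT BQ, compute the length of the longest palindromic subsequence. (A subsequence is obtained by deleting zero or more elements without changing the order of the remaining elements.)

4

One longest palindromic subsequence is CT CT CT CT (positions 1,4,5,6); it reads the same forward and backward, and the interval DP gives dp[1][7] = 4.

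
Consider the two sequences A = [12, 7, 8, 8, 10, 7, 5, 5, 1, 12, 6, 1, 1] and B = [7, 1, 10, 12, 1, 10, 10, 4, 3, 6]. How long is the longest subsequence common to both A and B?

4

Backtracking the LCS table gives one alignment: 7 (A2,B1) → 10 (A5,B3) → 1 (A9,B5) → 6 (A11,B10).
So the longest common subsequence has length 4.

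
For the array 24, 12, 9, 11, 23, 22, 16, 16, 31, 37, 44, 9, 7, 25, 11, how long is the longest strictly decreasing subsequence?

Let dp[i] be the longest decreasing subsequence ending at position i. Then dp = [1, 2, 3, 3, 2, 3, 4, 4, 1, 1, 1, 5, 6, 2, 5].
The maximum is 6; one witness is 24, 23, 22, 16, 9, 7 at positions 1,5,6,7,12,13.

6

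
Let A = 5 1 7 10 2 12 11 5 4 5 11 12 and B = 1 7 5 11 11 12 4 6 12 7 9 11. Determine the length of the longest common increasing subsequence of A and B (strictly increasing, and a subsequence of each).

For each value that appears in both, track the longest common increasing run ending there.
The best achievable length is 4; one witness is 1, 7, 11, 12 (A-positions 2,3,7,12, B-positions 1,2,4,6).

4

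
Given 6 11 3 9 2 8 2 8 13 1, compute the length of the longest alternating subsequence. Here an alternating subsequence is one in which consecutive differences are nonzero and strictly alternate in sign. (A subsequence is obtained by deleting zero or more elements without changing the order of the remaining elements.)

A longest alternating subsequence is 6, 11, 3, 9, 2, 8, 2, 8, 1 (positions 1,2,3,4,5,6,7,8,10); its 8 consecutive differences strictly alternate in sign, and length 9 is optimal.

9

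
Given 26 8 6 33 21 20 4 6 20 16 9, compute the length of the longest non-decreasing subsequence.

3

Scanning left to right, the best length ending at each element is: 26→1, 8→1, 6→1, 33→2, 21→2, 20→2, 4→1, 6→2, 20→3, 16→3, 9→3.
So the longest non-decreasing subsequence has length 3, e.g. 8, 20, 20.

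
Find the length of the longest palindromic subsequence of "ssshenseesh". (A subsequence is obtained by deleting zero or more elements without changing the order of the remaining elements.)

Using dp[i][j] = 2 + dp[i+1][j−1] if the ends match, else max(dp[i+1][j], dp[i][j−1]):
dp[1][11] = 6. A witness is hseesh at positions 4,7,8,9,10,11.

6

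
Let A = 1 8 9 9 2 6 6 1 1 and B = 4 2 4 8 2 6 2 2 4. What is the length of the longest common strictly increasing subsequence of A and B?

2

For each value that appears in both, track the longest common increasing run ending there.
The best achievable length is 2; one witness is 2, 6 (A-positions 5,6, B-positions 2,6).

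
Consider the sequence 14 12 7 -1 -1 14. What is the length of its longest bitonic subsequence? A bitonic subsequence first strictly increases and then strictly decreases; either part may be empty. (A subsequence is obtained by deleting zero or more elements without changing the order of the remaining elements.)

4

Let inc[i] be the LIS ending at i and dec[i] the longest strictly decreasing subsequence starting at i. inc = [1, 1, 1, 1, 1, 2], dec = [4, 3, 2, 1, 1, 1].
max_i inc[i]+dec[i]−1 = 4, with one witness 14, 12, 7, -1.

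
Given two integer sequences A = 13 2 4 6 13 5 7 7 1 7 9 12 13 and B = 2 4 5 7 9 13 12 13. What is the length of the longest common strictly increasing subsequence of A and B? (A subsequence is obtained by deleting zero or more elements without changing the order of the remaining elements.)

A longest common strictly increasing subsequence is 2, 4, 5, 7, 9, 12, 13 (length 7); it appears in order in both A and B, and no longer such subsequence exists.

7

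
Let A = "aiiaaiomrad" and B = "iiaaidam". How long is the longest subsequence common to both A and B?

6

A longest common subsequence is iiaaim (length 6); the LCS DP confirms no longer common subsequence exists.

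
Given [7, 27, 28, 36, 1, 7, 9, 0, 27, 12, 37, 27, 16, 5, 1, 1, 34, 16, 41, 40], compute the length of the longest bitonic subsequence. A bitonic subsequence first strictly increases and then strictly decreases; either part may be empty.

9

Let inc[i] be the LIS ending at i and dec[i] the longest strictly decreasing subsequence starting at i. inc = [1, 2, 3, 4, 1, 2, 3, 1, 4, 4, 5, 5, 5, 2, 2, 2, 6, 5, 7, 7], dec = [3, 4, 5, 5, 2, 3, 3, 1, 4, 3, 5, 4, 3, 2, 1, 1, 2, 1, 2, 1].
max_i inc[i]+dec[i]−1 = 9, with one witness 7, 27, 28, 36, 37, 27, 16, 5, 1.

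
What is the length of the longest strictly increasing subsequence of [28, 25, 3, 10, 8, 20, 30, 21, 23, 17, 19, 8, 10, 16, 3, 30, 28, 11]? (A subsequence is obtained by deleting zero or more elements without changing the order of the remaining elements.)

6

Scanning left to right, the best length ending at each element is: 28→1, 25→1, 3→1, 10→2, 8→2, 20→3, 30→4, 21→4, 23→5, 17→3, 19→4, 8→2, 10→3, 16→4, 3→1, 30→6, 28→6, 11→4.
So the longest increasing subsequence has length 6, e.g. 3, 10, 20, 21, 23, 30.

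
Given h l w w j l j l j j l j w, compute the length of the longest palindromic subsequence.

One longest palindromic subsequence is wjljjjljw (positions 3,5,6,7,9,10,11,12,13); it reads the same forward and backward, and the interval DP gives dp[1][13] = 9.

9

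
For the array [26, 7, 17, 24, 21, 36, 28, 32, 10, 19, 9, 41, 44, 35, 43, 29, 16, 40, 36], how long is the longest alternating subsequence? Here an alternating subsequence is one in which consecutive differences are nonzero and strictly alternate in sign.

16

A longest alternating subsequence is 26, 7, 24, 21, 36, 28, 32, 10, 19, 9, 41, 35, 43, 29, 40, 36 (positions 1,2,4,5,6,7,8,9,10,11,12,14,15,16,18,19); its 15 consecutive differences strictly alternate in sign, and length 16 is optimal.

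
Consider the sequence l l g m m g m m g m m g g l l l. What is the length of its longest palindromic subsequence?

One longest palindromic subsequence is llgmmgmmgmmgll (positions 1,2,3,4,5,6,7,8,9,10,11,13,15,16); it reads the same forward and backward, and the interval DP gives dp[1][16] = 14.

14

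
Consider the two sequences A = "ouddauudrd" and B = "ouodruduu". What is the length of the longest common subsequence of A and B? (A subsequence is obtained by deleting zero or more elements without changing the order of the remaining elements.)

A longest common subsequence is oudduu (length 6); the LCS DP confirms no longer common subsequence exists.

6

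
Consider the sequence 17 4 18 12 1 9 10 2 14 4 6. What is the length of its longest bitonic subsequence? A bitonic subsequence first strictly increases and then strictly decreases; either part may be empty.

5

Let inc[i] be the LIS ending at i and dec[i] the longest strictly decreasing subsequence starting at i. inc = [1, 1, 2, 2, 1, 2, 3, 2, 4, 3, 4], dec = [4, 2, 4, 3, 1, 2, 2, 1, 2, 1, 1].
max_i inc[i]+dec[i]−1 = 5, with one witness 17, 18, 12, 10, 6.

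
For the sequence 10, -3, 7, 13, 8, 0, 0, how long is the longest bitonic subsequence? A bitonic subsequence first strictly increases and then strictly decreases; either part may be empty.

5

Let inc[i] be the LIS ending at i and dec[i] the longest strictly decreasing subsequence starting at i. inc = [1, 1, 2, 3, 3, 2, 2], dec = [3, 1, 2, 3, 2, 1, 1].
max_i inc[i]+dec[i]−1 = 5, with one witness -3, 7, 13, 8, 0.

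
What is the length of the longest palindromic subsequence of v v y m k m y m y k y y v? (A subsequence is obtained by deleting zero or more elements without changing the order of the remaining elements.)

9

Using dp[i][j] = 2 + dp[i+1][j−1] if the ends match, else max(dp[i+1][j], dp[i][j−1]):
dp[1][13] = 9. A witness is vykymykyv at positions 1,3,5,7,8,9,10,12,13.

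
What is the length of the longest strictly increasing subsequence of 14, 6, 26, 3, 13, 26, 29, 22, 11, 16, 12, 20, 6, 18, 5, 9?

Let dp[i] be the longest increasing subsequence ending at position i. Then dp = [1, 1, 2, 1, 2, 3, 4, 3, 2, 3, 3, 4, 2, 4, 2, 3].
The maximum is 4; one witness is 6, 13, 26, 29 at positions 2,5,6,7.

4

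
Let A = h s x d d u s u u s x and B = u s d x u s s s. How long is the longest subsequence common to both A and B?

5

A longest common subsequence is sxuss (length 5); the LCS DP confirms no longer common subsequence exists.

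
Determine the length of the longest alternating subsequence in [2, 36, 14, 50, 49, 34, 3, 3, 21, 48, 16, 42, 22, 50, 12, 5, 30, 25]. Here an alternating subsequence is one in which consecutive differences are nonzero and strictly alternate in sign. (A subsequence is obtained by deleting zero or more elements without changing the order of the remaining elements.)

13

Track the best alternating length ending on an up-step vs a down-step at each position: up/down = 1/1, 2/1, 2/3, 4/1, 4/5, 4/5, 2/5, 2/5, 6/5, 6/5, 6/7, 8/7, 8/9, 10/1, 6/11, 6/11, 12/11, 12/13.
The maximum over both is 13; one such subsequence is 2, 36, 14, 50, 3, 21, 16, 42, 22, 50, 12, 30, 25.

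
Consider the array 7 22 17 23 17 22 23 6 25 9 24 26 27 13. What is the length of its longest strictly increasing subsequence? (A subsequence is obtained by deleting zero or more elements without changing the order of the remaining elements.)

Scanning left to right, the best length ending at each element is: 7→1, 22→2, 17→2, 23→3, 17→2, 22→3, 23→4, 6→1, 25→5, 9→2, 24→5, 26→6, 27→7, 13→3.
So the longest increasing subsequence has length 7, e.g. 7, 17, 22, 23, 25, 26, 27.

7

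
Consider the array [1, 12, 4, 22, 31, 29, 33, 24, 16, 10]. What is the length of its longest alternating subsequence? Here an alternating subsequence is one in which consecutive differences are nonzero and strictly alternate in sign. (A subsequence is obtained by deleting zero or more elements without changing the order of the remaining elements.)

Track the best alternating length ending on an up-step vs a down-step at each position: up/down = 1/1, 2/1, 2/3, 4/1, 4/1, 4/5, 6/1, 4/7, 4/7, 4/7.
The maximum over both is 7; one such subsequence is 1, 12, 4, 31, 29, 33, 24.

7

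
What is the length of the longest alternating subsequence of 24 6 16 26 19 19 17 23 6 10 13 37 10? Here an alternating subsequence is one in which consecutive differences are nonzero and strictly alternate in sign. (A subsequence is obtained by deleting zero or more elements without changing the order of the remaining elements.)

8

Track the best alternating length ending on an up-step vs a down-step at each position: up/down = 1/1, 1/2, 3/2, 3/1, 3/4, 3/4, 3/4, 5/4, 1/6, 7/6, 7/6, 7/1, 7/8.
The maximum over both is 8; one such subsequence is 24, 6, 26, 19, 23, 6, 13, 10.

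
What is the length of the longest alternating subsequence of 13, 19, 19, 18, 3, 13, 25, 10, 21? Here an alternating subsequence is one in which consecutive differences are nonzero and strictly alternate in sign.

6

A longest alternating subsequence is 13, 19, 3, 13, 10, 21 (positions 1,2,5,6,8,9); its 5 consecutive differences strictly alternate in sign, and length 6 is optimal.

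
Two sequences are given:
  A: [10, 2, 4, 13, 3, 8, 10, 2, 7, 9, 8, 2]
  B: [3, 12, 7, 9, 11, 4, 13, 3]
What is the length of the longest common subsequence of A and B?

A longest common subsequence is 4, 13, 3 (length 3); the LCS DP confirms no longer common subsequence exists.

3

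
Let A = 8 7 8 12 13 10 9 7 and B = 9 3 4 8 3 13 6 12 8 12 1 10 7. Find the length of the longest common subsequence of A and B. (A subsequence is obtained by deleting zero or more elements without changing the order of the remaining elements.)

5

A longest common subsequence is 8, 8, 12, 10, 7 (length 5); the LCS DP confirms no longer common subsequence exists.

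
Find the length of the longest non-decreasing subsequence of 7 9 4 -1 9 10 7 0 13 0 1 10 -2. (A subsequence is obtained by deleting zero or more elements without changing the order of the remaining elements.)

One longest non-decreasing subsequence is 7, 9, 9, 10, 13 (positions 1,2,5,6,9), of length 5; no longer one exists.

5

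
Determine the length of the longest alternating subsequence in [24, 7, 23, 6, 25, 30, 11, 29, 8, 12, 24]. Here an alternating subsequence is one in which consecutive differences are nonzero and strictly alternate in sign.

A longest alternating subsequence is 24, 7, 23, 6, 25, 11, 29, 8, 12 (positions 1,2,3,4,5,7,8,9,10); its 8 consecutive differences strictly alternate in sign, and length 9 is optimal.

9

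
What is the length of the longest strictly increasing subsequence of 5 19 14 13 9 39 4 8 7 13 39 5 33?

One longest increasing subsequence is 5, 9, 13, 39 (positions 1,5,10,11), of length 4; no longer one exists.

4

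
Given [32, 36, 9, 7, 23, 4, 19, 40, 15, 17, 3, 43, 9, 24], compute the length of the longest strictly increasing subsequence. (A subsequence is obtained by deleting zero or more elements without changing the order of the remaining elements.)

Scanning left to right, the best length ending at each element is: 32→1, 36→2, 9→1, 7→1, 23→2, 4→1, 19→2, 40→3, 15→2, 17→3, 3→1, 43→4, 9→2, 24→4.
So the longest increasing subsequence has length 4, e.g. 32, 36, 40, 43.

4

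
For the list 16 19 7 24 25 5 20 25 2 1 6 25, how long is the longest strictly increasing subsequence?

Let dp[i] be the longest increasing subsequence ending at position i. Then dp = [1, 2, 1, 3, 4, 1, 3, 4, 1, 1, 2, 4].
The maximum is 4; one witness is 16, 19, 24, 25 at positions 1,2,4,5.

4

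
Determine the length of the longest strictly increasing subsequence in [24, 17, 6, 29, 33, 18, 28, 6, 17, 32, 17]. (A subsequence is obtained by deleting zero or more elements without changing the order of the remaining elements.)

4

Let dp[i] be the longest increasing subsequence ending at position i. Then dp = [1, 1, 1, 2, 3, 2, 3, 1, 2, 4, 2].
The maximum is 4; one witness is 17, 18, 28, 32 at positions 2,6,7,10.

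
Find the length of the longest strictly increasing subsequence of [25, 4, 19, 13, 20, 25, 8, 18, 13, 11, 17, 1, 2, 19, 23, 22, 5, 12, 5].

Let dp[i] be the longest increasing subsequence ending at position i. Then dp = [1, 1, 2, 2, 3, 4, 2, 3, 3, 3, 4, 1, 2, 5, 6, 6, 3, 4, 3].
The maximum is 6; one witness is 4, 8, 13, 17, 19, 23 at positions 2,7,9,11,14,15.

6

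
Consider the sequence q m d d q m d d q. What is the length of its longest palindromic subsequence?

One longest palindromic subsequence is qddmddq (positions 1,3,4,6,7,8,9); it reads the same forward and backward, and the interval DP gives dp[1][9] = 7.

7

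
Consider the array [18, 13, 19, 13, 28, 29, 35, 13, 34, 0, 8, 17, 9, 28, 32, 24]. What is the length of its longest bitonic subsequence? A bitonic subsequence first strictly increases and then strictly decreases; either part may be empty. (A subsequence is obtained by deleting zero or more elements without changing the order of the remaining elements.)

8

Let inc[i] be the LIS ending at i and dec[i] the longest strictly decreasing subsequence starting at i. inc = [1, 1, 2, 1, 3, 4, 5, 1, 5, 1, 2, 3, 3, 4, 5, 4], dec = [3, 2, 3, 2, 3, 3, 4, 2, 3, 1, 1, 2, 1, 2, 2, 1].
max_i inc[i]+dec[i]−1 = 8, with one witness 18, 19, 28, 29, 35, 34, 32, 24.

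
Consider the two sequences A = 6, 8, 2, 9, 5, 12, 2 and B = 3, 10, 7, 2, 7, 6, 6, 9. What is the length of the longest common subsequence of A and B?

2

A longest common subsequence is 6, 9 (length 2); the LCS DP confirms no longer common subsequence exists.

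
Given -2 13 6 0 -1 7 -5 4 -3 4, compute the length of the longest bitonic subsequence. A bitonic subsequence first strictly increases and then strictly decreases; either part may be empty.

Let inc[i] be the LIS ending at i and dec[i] the longest strictly decreasing subsequence starting at i. inc = [1, 2, 2, 2, 2, 3, 1, 3, 2, 3], dec = [2, 5, 4, 3, 2, 3, 1, 2, 1, 1].
max_i inc[i]+dec[i]−1 = 6, with one witness -2, 13, 6, 0, -1, -3.

6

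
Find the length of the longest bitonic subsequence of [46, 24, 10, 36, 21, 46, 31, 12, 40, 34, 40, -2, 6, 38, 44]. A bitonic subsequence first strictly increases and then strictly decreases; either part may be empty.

One longest bitonic subsequence is 24, 36, 46, 40, 34, 6 (positions 2,4,6,9,10,13): it rises to 46 then falls. Length 6 is optimal.

6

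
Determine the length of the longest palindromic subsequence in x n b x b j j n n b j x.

7

One longest palindromic subsequence is xnbxbnx (positions 1,2,3,4,5,9,12); it reads the same forward and backward, and the interval DP gives dp[1][12] = 7.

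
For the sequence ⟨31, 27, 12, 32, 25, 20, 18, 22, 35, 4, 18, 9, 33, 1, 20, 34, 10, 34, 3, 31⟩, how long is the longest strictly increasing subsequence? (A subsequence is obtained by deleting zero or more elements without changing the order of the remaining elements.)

5

Let dp[i] be the longest increasing subsequence ending at position i. Then dp = [1, 1, 1, 2, 2, 2, 2, 3, 4, 1, 2, 2, 4, 1, 3, 5, 3, 5, 2, 4].
The maximum is 5; one witness is 12, 20, 22, 33, 34 at positions 3,6,8,13,16.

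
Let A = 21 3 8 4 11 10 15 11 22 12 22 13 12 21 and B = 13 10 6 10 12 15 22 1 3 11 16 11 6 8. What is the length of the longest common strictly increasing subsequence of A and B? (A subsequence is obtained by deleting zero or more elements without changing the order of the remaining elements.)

For each value that appears in both, track the longest common increasing run ending there.
The best achievable length is 3; one witness is 10, 15, 22 (A-positions 6,7,9, B-positions 2,6,7).

3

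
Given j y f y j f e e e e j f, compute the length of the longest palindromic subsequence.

8

Using dp[i][j] = 2 + dp[i+1][j−1] if the ends match, else max(dp[i+1][j], dp[i][j−1]):
dp[1][12] = 8. A witness is fjeeeejf at positions 3,5,7,8,9,10,11,12.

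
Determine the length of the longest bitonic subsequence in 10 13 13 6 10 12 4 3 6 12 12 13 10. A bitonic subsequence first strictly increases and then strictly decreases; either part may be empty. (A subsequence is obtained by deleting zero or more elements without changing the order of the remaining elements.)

5

Let inc[i] be the LIS ending at i and dec[i] the longest strictly decreasing subsequence starting at i. inc = [1, 2, 2, 1, 2, 3, 1, 1, 2, 3, 3, 4, 3], dec = [4, 4, 4, 3, 3, 3, 2, 1, 1, 2, 2, 2, 1].
max_i inc[i]+dec[i]−1 = 5, with one witness 10, 13, 12, 4, 3.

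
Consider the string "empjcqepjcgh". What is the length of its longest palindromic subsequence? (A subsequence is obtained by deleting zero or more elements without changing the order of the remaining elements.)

One longest palindromic subsequence is cjc (positions 5,9,10); it reads the same forward and backward, and the interval DP gives dp[1][12] = 3.

3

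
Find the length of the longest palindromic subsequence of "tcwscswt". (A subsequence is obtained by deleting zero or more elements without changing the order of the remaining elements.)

7

One longest palindromic subsequence is twscswt (positions 1,3,4,5,6,7,8); it reads the same forward and backward, and the interval DP gives dp[1][8] = 7.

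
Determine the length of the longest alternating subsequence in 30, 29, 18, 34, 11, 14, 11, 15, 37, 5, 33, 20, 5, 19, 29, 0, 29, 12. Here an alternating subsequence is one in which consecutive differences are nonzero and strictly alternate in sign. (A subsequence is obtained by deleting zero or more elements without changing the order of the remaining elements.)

14

Track the best alternating length ending on an up-step vs a down-step at each position: up/down = 1/1, 1/2, 1/2, 3/1, 1/4, 5/4, 1/6, 7/4, 7/1, 1/8, 9/8, 9/10, 1/10, 11/10, 11/10, 1/12, 13/10, 13/14.
The maximum over both is 14; one such subsequence is 30, 29, 34, 11, 14, 11, 15, 5, 33, 5, 19, 0, 29, 12.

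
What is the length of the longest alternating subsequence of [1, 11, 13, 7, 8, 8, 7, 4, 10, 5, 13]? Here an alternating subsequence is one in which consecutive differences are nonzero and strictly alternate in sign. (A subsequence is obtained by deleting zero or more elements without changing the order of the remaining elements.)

A longest alternating subsequence is 1, 11, 7, 8, 7, 10, 5, 13 (positions 1,2,4,5,7,9,10,11); its 7 consecutive differences strictly alternate in sign, and length 8 is optimal.

8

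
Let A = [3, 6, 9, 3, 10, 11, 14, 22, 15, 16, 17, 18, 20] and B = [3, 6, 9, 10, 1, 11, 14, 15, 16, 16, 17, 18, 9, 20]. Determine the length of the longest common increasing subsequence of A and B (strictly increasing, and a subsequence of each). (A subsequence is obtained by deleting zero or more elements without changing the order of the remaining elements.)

11

A longest common strictly increasing subsequence is 3, 6, 9, 10, 11, 14, 15, 16, 17, 18, 20 (length 11); it appears in order in both A and B, and no longer such subsequence exists.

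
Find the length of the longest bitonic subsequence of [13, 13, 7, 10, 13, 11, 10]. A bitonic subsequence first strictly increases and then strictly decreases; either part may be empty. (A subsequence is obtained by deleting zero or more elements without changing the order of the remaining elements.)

Let inc[i] be the LIS ending at i and dec[i] the longest strictly decreasing subsequence starting at i. inc = [1, 1, 1, 2, 3, 3, 2], dec = [3, 3, 1, 1, 3, 2, 1].
max_i inc[i]+dec[i]−1 = 5, with one witness 7, 10, 13, 11, 10.

5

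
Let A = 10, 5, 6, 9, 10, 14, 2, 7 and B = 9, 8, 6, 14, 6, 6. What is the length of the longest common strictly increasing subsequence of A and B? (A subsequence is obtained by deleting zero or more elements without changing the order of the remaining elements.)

2

For each value that appears in both, track the longest common increasing run ending there.
The best achievable length is 2; one witness is 9, 14 (A-positions 4,6, B-positions 1,4).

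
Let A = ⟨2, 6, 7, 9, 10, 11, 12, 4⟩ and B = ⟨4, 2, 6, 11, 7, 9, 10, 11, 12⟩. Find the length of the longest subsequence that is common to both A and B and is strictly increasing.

7

A longest common strictly increasing subsequence is 2, 6, 7, 9, 10, 11, 12 (length 7); it appears in order in both A and B, and no longer such subsequence exists.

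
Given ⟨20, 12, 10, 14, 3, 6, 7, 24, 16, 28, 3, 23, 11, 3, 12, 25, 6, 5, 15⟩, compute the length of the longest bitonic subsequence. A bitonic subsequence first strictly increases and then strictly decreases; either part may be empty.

9

One longest bitonic subsequence is 3, 6, 7, 24, 28, 23, 12, 6, 5 (positions 5,6,7,8,10,12,15,17,18): it rises to 28 then falls. Length 9 is optimal.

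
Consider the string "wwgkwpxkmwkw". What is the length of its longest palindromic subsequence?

7

One longest palindromic subsequence is wkwmwkw (positions 1,4,5,9,10,11,12); it reads the same forward and backward, and the interval DP gives dp[1][12] = 7.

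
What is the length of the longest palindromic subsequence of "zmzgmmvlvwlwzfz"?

7

Using dp[i][j] = 2 + dp[i+1][j−1] if the ends match, else max(dp[i+1][j], dp[i][j−1]):
dp[1][15] = 7. A witness is zzwlwzz at positions 1,3,10,11,12,13,15.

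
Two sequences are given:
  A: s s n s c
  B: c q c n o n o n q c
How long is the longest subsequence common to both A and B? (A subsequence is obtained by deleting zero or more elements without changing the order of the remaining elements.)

A longest common subsequence is nc (length 2); the LCS DP confirms no longer common subsequence exists.

2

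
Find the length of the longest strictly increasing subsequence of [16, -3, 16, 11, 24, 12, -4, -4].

Let dp[i] be the longest increasing subsequence ending at position i. Then dp = [1, 1, 2, 2, 3, 3, 1, 1].
The maximum is 3; one witness is -3, 16, 24 at positions 2,3,5.

3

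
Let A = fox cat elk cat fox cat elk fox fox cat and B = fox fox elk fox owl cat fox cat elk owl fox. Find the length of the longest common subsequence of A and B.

7

Backtracking the LCS table gives one alignment: fox (A1,B2) → elk (A3,B3) → cat (A4,B6) → fox (A5,B7) → cat (A6,B8) → elk (A7,B9) → fox (A9,B11).
So the longest common subsequence has length 7.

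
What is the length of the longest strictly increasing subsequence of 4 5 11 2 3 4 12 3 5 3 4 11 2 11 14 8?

One longest increasing subsequence is 2, 3, 4, 5, 11, 14 (positions 4,5,6,9,12,15), of length 6; no longer one exists.

6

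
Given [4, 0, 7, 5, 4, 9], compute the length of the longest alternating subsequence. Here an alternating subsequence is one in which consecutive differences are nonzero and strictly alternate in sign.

Track the best alternating length ending on an up-step vs a down-step at each position: up/down = 1/1, 1/2, 3/1, 3/4, 3/4, 5/1.
The maximum over both is 5; one such subsequence is 4, 0, 7, 5, 9.

5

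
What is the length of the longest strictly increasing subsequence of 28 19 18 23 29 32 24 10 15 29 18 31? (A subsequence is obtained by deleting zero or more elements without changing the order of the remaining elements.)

5

One longest increasing subsequence is 19, 23, 24, 29, 31 (positions 2,4,7,10,12), of length 5; no longer one exists.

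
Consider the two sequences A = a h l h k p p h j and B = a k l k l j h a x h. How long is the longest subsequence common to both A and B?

4

A longest common subsequence is alhh (length 4); the LCS DP confirms no longer common subsequence exists.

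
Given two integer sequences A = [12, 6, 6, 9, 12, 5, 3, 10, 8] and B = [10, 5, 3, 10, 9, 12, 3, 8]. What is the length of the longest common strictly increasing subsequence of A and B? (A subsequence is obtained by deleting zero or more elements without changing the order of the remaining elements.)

2

A longest common strictly increasing subsequence is 5, 10 (length 2); it appears in order in both A and B, and no longer such subsequence exists.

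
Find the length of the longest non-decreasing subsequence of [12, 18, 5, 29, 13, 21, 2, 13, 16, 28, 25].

5

One longest non-decreasing subsequence is 12, 13, 13, 16, 28 (positions 1,5,8,9,10), of length 5; no longer one exists.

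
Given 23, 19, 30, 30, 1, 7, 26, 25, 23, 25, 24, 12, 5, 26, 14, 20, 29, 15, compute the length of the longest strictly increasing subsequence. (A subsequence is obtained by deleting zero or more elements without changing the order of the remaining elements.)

Let dp[i] be the longest increasing subsequence ending at position i. Then dp = [1, 1, 2, 2, 1, 2, 3, 3, 3, 4, 4, 3, 2, 5, 4, 5, 6, 5].
The maximum is 6; one witness is 1, 7, 23, 25, 26, 29 at positions 5,6,9,10,14,17.

6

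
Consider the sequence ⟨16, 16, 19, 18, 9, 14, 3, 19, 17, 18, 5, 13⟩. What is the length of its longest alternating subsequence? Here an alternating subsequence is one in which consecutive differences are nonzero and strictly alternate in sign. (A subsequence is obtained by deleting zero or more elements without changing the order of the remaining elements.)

10

Track the best alternating length ending on an up-step vs a down-step at each position: up/down = 1/1, 1/1, 2/1, 2/3, 1/3, 4/3, 1/5, 6/1, 6/7, 8/7, 6/9, 10/9.
The maximum over both is 10; one such subsequence is 16, 19, 9, 14, 3, 19, 17, 18, 5, 13.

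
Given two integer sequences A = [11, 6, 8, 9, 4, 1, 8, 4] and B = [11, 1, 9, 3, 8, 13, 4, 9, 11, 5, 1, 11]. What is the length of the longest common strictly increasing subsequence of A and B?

For each value that appears in both, track the longest common increasing run ending there.
The best achievable length is 2; one witness is 1, 8 (A-positions 6,7, B-positions 2,5).

2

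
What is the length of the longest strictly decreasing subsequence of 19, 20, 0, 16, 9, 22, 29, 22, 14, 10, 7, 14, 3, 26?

Scanning left to right, the best length ending at each element is: 19→1, 20→1, 0→2, 16→2, 9→3, 22→1, 29→1, 22→2, 14→3, 10→4, 7→5, 14→3, 3→6, 26→2.
So the longest decreasing subsequence has length 6, e.g. 19, 16, 14, 10, 7, 3.

6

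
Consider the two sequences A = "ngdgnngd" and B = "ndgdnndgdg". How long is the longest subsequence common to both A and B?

7

A longest common subsequence is ngdnngd (length 7); the LCS DP confirms no longer common subsequence exists.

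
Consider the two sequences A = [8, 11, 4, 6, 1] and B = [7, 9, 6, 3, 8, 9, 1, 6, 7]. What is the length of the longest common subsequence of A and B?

2

A longest common subsequence is 8, 6 (length 2); the LCS DP confirms no longer common subsequence exists.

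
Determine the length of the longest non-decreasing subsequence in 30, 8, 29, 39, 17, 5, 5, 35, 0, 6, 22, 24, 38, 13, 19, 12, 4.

Let dp[i] be the longest non-decreasing subsequence ending at position i. Then dp = [1, 1, 2, 3, 2, 1, 2, 3, 1, 3, 4, 5, 6, 4, 5, 4, 2].
The maximum is 6; one witness is 5, 5, 6, 22, 24, 38 at positions 6,7,10,11,12,13.

6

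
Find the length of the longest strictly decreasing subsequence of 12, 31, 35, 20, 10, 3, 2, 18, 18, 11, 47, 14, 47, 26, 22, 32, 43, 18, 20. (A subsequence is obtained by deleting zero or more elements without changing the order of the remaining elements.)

Let dp[i] be the longest decreasing subsequence ending at position i. Then dp = [1, 1, 1, 2, 3, 4, 5, 3, 3, 4, 1, 4, 1, 2, 3, 2, 2, 4, 4].
The maximum is 5; one witness is 31, 20, 10, 3, 2 at positions 2,4,5,6,7.

5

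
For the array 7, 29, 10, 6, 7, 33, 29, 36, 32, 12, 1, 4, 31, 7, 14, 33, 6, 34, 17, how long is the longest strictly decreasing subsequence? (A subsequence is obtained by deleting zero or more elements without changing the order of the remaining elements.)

5

One longest decreasing subsequence is 33, 29, 12, 7, 6 (positions 6,7,10,14,17), of length 5; no longer one exists.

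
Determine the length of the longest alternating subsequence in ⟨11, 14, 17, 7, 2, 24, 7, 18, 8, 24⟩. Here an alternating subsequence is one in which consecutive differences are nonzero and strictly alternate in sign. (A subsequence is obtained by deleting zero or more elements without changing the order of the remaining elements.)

8

Track the best alternating length ending on an up-step vs a down-step at each position: up/down = 1/1, 2/1, 2/1, 1/3, 1/3, 4/1, 4/5, 6/5, 6/7, 8/1.
The maximum over both is 8; one such subsequence is 11, 14, 7, 24, 7, 18, 8, 24.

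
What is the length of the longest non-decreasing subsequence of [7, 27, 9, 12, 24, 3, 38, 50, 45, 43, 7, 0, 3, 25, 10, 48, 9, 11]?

7

One longest non-decreasing subsequence is 7, 9, 12, 24, 38, 45, 48 (positions 1,3,4,5,7,9,16), of length 7; no longer one exists.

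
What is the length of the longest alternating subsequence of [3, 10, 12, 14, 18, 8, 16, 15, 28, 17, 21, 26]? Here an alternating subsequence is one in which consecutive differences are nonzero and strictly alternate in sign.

Track the best alternating length ending on an up-step vs a down-step at each position: up/down = 1/1, 2/1, 2/1, 2/1, 2/1, 2/3, 4/3, 4/5, 6/1, 6/7, 8/7, 8/7.
The maximum over both is 8; one such subsequence is 3, 10, 8, 16, 15, 28, 17, 21.

8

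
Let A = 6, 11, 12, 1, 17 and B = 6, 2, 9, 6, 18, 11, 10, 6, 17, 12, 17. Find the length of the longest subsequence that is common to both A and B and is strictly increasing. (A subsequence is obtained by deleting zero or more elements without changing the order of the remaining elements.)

For each value that appears in both, track the longest common increasing run ending there.
The best achievable length is 4; one witness is 6, 11, 12, 17 (A-positions 1,2,3,5, B-positions 1,6,10,11).

4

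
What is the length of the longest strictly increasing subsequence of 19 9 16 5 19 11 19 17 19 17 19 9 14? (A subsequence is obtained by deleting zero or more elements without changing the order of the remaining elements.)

One longest increasing subsequence is 9, 16, 17, 19 (positions 2,3,8,9), of length 4; no longer one exists.

4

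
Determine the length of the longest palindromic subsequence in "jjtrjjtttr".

One longest palindromic subsequence is rtttr (positions 4,7,8,9,10); it reads the same forward and backward, and the interval DP gives dp[1][10] = 5.

5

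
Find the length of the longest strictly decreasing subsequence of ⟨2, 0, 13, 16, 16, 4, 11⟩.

2

Scanning left to right, the best length ending at each element is: 2→1, 0→2, 13→1, 16→1, 16→1, 4→2, 11→2.
So the longest decreasing subsequence has length 2, e.g. 2, 0.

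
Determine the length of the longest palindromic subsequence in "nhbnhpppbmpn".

Using dp[i][j] = 2 + dp[i+1][j−1] if the ends match, else max(dp[i+1][j], dp[i][j−1]):
dp[1][12] = 7. A witness is nbpppbn at positions 1,3,6,7,8,9,12.

7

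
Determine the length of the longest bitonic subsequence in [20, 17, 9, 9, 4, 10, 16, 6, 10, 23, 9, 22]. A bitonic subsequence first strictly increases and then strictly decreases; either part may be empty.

5

One longest bitonic subsequence is 20, 17, 16, 10, 9 (positions 1,2,7,9,11): it rises to 20 then falls. Length 5 is optimal.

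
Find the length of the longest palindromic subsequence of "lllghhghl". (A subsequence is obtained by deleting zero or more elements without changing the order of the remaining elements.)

Using dp[i][j] = 2 + dp[i+1][j−1] if the ends match, else max(dp[i+1][j], dp[i][j−1]):
dp[1][9] = 6. A witness is lghhgl at positions 1,4,5,6,7,9.

6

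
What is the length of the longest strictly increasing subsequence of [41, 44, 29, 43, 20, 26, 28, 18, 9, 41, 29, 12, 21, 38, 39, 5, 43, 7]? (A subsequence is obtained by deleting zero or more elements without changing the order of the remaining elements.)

7

One longest increasing subsequence is 20, 26, 28, 29, 38, 39, 43 (positions 5,6,7,11,14,15,17), of length 7; no longer one exists.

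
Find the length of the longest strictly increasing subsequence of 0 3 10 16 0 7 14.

One longest increasing subsequence is 0, 3, 10, 16 (positions 1,2,3,4), of length 4; no longer one exists.

4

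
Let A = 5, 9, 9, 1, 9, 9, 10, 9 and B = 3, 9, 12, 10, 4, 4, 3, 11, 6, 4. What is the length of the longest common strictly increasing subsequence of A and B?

A longest common strictly increasing subsequence is 9, 10 (length 2); it appears in order in both A and B, and no longer such subsequence exists.

2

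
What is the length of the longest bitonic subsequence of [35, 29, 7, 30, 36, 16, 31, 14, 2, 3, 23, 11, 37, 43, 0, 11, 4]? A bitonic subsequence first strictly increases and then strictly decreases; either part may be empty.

One longest bitonic subsequence is 29, 30, 36, 31, 23, 11, 4 (positions 2,4,5,7,11,16,17): it rises to 36 then falls. Length 7 is optimal.

7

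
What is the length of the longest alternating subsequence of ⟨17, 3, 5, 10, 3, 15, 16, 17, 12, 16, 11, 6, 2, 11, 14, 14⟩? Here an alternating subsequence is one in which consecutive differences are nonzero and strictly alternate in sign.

Track the best alternating length ending on an up-step vs a down-step at each position: up/down = 1/1, 1/2, 3/2, 3/2, 1/4, 5/2, 5/2, 5/1, 5/6, 7/6, 5/8, 5/8, 1/8, 9/8, 9/8, 9/8.
The maximum over both is 9; one such subsequence is 17, 3, 5, 3, 15, 12, 16, 6, 11.

9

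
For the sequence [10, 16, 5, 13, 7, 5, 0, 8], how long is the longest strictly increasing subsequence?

3

Let dp[i] be the longest increasing subsequence ending at position i. Then dp = [1, 2, 1, 2, 2, 1, 1, 3].
The maximum is 3; one witness is 5, 7, 8 at positions 3,5,8.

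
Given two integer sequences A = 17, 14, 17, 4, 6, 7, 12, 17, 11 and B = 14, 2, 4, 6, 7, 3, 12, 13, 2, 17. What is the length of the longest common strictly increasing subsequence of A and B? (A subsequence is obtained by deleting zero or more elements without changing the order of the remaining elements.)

5

A longest common strictly increasing subsequence is 4, 6, 7, 12, 17 (length 5); it appears in order in both A and B, and no longer such subsequence exists.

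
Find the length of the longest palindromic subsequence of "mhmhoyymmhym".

8

One longest palindromic subsequence is mhmyymhm (positions 1,2,3,6,7,9,10,12); it reads the same forward and backward, and the interval DP gives dp[1][12] = 8.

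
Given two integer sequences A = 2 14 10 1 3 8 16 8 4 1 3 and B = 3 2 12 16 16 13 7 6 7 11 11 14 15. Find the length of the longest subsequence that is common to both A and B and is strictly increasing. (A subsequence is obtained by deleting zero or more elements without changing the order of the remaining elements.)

A longest common strictly increasing subsequence is 3, 16 (length 2); it appears in order in both A and B, and no longer such subsequence exists.

2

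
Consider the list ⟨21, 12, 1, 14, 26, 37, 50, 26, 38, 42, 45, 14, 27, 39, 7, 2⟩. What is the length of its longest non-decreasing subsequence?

7

One longest non-decreasing subsequence is 12, 14, 26, 37, 38, 42, 45 (positions 2,4,5,6,9,10,11), of length 7; no longer one exists.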